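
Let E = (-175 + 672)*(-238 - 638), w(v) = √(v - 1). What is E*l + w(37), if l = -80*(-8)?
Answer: -278638074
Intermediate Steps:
w(v) = √(-1 + v)
l = 640
E = -435372 (E = 497*(-876) = -435372)
E*l + w(37) = -435372*640 + √(-1 + 37) = -278638080 + √36 = -278638080 + 6 = -278638074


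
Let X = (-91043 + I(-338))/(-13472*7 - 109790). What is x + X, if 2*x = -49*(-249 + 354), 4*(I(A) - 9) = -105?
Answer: -2099763019/816376 ≈ -2572.1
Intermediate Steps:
I(A) = -69/4 (I(A) = 9 + (¼)*(-105) = 9 - 105/4 = -69/4)
x = -5145/2 (x = (-49*(-249 + 354))/2 = (-49*105)/2 = (½)*(-5145) = -5145/2 ≈ -2572.5)
X = 364241/816376 (X = (-91043 - 69/4)/(-13472*7 - 109790) = -364241/(4*(-94304 - 109790)) = -364241/4/(-204094) = -364241/4*(-1/204094) = 364241/816376 ≈ 0.44617)
x + X = -5145/2 + 364241/816376 = -2099763019/816376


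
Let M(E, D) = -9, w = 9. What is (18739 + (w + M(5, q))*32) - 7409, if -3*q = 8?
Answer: 11330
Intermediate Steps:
q = -8/3 (q = -⅓*8 = -8/3 ≈ -2.6667)
(18739 + (w + M(5, q))*32) - 7409 = (18739 + (9 - 9)*32) - 7409 = (18739 + 0*32) - 7409 = (18739 + 0) - 7409 = 18739 - 7409 = 11330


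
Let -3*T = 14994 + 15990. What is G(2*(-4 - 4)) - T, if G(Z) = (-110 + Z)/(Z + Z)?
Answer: 165311/16 ≈ 10332.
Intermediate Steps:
T = -10328 (T = -(14994 + 15990)/3 = -⅓*30984 = -10328)
G(Z) = (-110 + Z)/(2*Z) (G(Z) = (-110 + Z)/((2*Z)) = (-110 + Z)*(1/(2*Z)) = (-110 + Z)/(2*Z))
G(2*(-4 - 4)) - T = (-110 + 2*(-4 - 4))/(2*((2*(-4 - 4)))) - 1*(-10328) = (-110 + 2*(-8))/(2*((2*(-8)))) + 10328 = (½)*(-110 - 16)/(-16) + 10328 = (½)*(-1/16)*(-126) + 10328 = 63/16 + 10328 = 165311/16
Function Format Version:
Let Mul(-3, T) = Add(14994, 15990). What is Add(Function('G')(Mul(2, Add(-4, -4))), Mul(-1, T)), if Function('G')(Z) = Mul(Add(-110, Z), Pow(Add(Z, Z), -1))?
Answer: Rational(165311, 16) ≈ 10332.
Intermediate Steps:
T = -10328 (T = Mul(Rational(-1, 3), Add(14994, 15990)) = Mul(Rational(-1, 3), 30984) = -10328)
Function('G')(Z) = Mul(Rational(1, 2), Pow(Z, -1), Add(-110, Z)) (Function('G')(Z) = Mul(Add(-110, Z), Pow(Mul(2, Z), -1)) = Mul(Add(-110, Z), Mul(Rational(1, 2), Pow(Z, -1))) = Mul(Rational(1, 2), Pow(Z, -1), Add(-110, Z)))
Add(Function('G')(Mul(2, Add(-4, -4))), Mul(-1, T)) = Add(Mul(Rational(1, 2), Pow(Mul(2, Add(-4, -4)), -1), Add(-110, Mul(2, Add(-4, -4)))), Mul(-1, -10328)) = Add(Mul(Rational(1, 2), Pow(Mul(2, -8), -1), Add(-110, Mul(2, -8))), 10328) = Add(Mul(Rational(1, 2), Pow(-16, -1), Add(-110, -16)), 10328) = Add(Mul(Rational(1, 2), Rational(-1, 16), -126), 10328) = Add(Rational(63, 16), 10328) = Rational(165311, 16)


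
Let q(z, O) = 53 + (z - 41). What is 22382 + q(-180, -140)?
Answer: 22214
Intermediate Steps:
q(z, O) = 12 + z (q(z, O) = 53 + (-41 + z) = 12 + z)
22382 + q(-180, -140) = 22382 + (12 - 180) = 22382 - 168 = 22214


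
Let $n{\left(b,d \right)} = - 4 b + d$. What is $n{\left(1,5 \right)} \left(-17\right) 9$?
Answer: $-153$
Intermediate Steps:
$n{\left(b,d \right)} = d - 4 b$
$n{\left(1,5 \right)} \left(-17\right) 9 = \left(5 - 4\right) \left(-17\right) 9 = 1 \left(-17\right) 9 = \left(-17\right) 9 = -153$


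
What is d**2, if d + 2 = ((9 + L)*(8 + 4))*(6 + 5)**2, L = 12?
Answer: 929640100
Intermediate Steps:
d = 30490 (d = -2 + ((9 + 12)*(8 + 4))*(6 + 5)**2 = -2 + (21*12)*11**2 = -2 + 252*121 = -2 + 30492 = 30490)
d**2 = 30490**2 = 929640100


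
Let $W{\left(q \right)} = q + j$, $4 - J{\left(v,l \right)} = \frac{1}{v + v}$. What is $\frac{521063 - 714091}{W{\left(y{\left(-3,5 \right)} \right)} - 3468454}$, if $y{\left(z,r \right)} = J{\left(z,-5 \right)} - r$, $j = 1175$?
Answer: $\frac{1158168}{20803679} \approx 0.055671$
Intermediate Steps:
$J{\left(v,l \right)} = 4 - \frac{1}{2 v}$ ($J{\left(v,l \right)} = 4 - \frac{1}{v + v} = 4 - \frac{1}{2 v}$)
$y{\left(z,r \right)} = 4 - r - \frac{1}{2 z}$ ($y{\left(z,r \right)} = \left(4 - \frac{1}{2 z}\right) - r = 4 - r - \frac{1}{2 z}$)
$W{\left(q \right)} = 1175 + q$ ($W{\left(q \right)} = q + 1175 = 1175 + q$)
$\frac{521063 - 714091}{W{\left(y{\left(-3,5 \right)} \right)} - 3468454} = \frac{521063 - 714091}{\left(1175 - \left(1 - \frac{1}{6}\right)\right) - 3468454} = - \frac{193028}{\left(1175 - \frac{5}{6}\right) - 3468454} = - \frac{193028}{\frac{7045}{6} - 3468454} = - \frac{193028}{- \frac{20803679}{6}} = \left(-193028\right) \left(- \frac{6}{20803679}\right) = \frac{1158168}{20803679}$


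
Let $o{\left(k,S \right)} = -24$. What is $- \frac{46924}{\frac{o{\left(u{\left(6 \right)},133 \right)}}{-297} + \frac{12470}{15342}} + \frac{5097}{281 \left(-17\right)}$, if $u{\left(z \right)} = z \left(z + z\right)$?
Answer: $- \frac{56744662142031}{1080609947} \approx -52512.0$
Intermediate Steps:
$u{\left(z \right)} = 2 z^{2}$ ($u{\left(z \right)} = z 2 z = 2 z^{2}$)
$- \frac{46924}{\frac{o{\left(u{\left(6 \right)},133 \right)}}{-297} + \frac{12470}{15342}} + \frac{5097}{281 \left(-17\right)} = - \frac{46924}{- \frac{24}{-297} + \frac{12470}{15342}} + \frac{5097}{281 \left(-17\right)} = - \frac{46924}{\left(-24\right) \left(- \frac{1}{297}\right) + 12470 \cdot \frac{1}{15342}} + \frac{5097}{-4777} = - \frac{46924}{\frac{8}{99} + \frac{6235}{7671}} + 5097 \left(- \frac{1}{4777}\right) = - \frac{46924}{\frac{226211}{253143}} - \frac{5097}{4777} = \left(-46924\right) \frac{253143}{226211} - \frac{5097}{4777} = - \frac{11878482132}{226211} - \frac{5097}{4777} = - \frac{56744662142031}{1080609947}$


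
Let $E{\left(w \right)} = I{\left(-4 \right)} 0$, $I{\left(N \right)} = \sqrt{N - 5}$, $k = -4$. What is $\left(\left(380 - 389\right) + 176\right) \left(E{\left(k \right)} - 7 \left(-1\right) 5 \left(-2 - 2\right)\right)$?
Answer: $-23380$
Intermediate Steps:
$I{\left(N \right)} = \sqrt{-5 + N}$
$E{\left(w \right)} = 0$ ($E{\left(w \right)} = \sqrt{-5 - 4} \cdot 0 = \sqrt{-9} \cdot 0 = 3 i 0 = 0$)
$\left(\left(380 - 389\right) + 176\right) \left(E{\left(k \right)} - 7 \left(-1\right) 5 \left(-2 - 2\right)\right) = \left(\left(380 - 389\right) + 176\right) \left(0 - 7 \left(-1\right) 5 \left(-2 - 2\right)\right) = \left(-9 + 176\right) \left(0 - 7 \left(\left(-5\right) \left(-4\right)\right)\right) = 167 \left(0 - 140\right) = 167 \left(-140\right) = -23380$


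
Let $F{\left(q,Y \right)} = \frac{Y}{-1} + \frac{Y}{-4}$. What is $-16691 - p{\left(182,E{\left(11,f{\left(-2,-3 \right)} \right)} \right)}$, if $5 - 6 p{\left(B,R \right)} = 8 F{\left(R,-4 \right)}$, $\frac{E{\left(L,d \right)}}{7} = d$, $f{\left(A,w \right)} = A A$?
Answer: $- \frac{100111}{6} \approx -16685.0$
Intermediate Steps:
$f{\left(A,w \right)} = A^{2}$
$F{\left(q,Y \right)} = - \frac{5 Y}{4}$ ($F{\left(q,Y \right)} = Y \left(-1\right) + Y \left(- \frac{1}{4}\right) = - Y - \frac{Y}{4} = - \frac{5 Y}{4}$)
$E{\left(L,d \right)} = 7 d$
$p{\left(B,R \right)} = - \frac{35}{6}$ ($p{\left(B,R \right)} = \frac{5}{6} - \frac{8 \left(\left(- \frac{5}{4}\right) \left(-4\right)\right)}{6} = \frac{5}{6} - \frac{8 \cdot 5}{6} = \frac{5}{6} - \frac{20}{3} = - \frac{35}{6}$)
$-16691 - p{\left(182,E{\left(11,f{\left(-2,-3 \right)} \right)} \right)} = -16691 - - \frac{35}{6} = -16691 + \frac{35}{6} = - \frac{100111}{6}$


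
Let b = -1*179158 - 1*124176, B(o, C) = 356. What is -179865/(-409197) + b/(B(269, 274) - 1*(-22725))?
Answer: -39990632911/3148225319 ≈ -12.703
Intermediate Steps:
b = -303334 (b = -179158 - 124176 = -303334)
-179865/(-409197) + b/(B(269, 274) - 1*(-22725)) = -179865/(-409197) - 303334/(356 - 1*(-22725)) = -179865*(-1/409197) - 303334/(356 + 22725) = 59955/136399 - 303334/23081 = -39990632911/3148225319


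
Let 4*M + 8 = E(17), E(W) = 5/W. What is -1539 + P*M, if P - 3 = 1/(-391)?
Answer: -10268116/6647 ≈ -1544.8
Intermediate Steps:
M = -131/68 (M = -2 + (5/17)/4 = -2 + (5*(1/17))/4 = -2 + (¼)*(5/17) = -2 + 5/68 = -131/68 ≈ -1.9265)
P = 1172/391 (P = 3 + 1/(-391) = 3 - 1/391 = 1172/391 ≈ 2.9974)
-1539 + P*M = -1539 + (1172/391)*(-131/68) = -1539 - 38383/6647 = -10268116/6647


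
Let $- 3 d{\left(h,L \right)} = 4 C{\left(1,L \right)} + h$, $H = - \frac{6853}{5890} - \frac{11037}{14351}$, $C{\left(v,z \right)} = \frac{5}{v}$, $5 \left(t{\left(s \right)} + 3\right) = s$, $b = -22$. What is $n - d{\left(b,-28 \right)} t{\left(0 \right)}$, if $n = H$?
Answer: $\frac{5699447}{84527390} \approx 0.067427$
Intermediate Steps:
$t{\left(s \right)} = -3 + \frac{s}{5}$
$H = - \frac{163355333}{84527390}$ ($H = \left(-6853\right) \frac{1}{5890} - \frac{11037}{14351} = - \frac{6853}{5890} - \frac{11037}{14351} = - \frac{163355333}{84527390} \approx -1.9326$)
$n = - \frac{163355333}{84527390} \approx -1.9326$
$d{\left(h,L \right)} = - \frac{20}{3} - \frac{h}{3}$ ($d{\left(h,L \right)} = - \frac{4 \cdot \frac{5}{1} + h}{3} = - \frac{4 \cdot 5 \cdot 1 + h}{3} = - \frac{4 \cdot 5 + h}{3} = - \frac{20 + h}{3} = - \frac{20}{3} - \frac{h}{3}$)
$n - d{\left(b,-28 \right)} t{\left(0 \right)} = - \frac{163355333}{84527390} - \left(- \frac{20}{3} - - \frac{22}{3}\right) \left(-3 + \frac{1}{5} \cdot 0\right) = - \frac{163355333}{84527390} - \left(- \frac{20}{3} + \frac{22}{3}\right) \left(-3 + 0\right) = - \frac{163355333}{84527390} - \frac{2}{3} \left(-3\right) = - \frac{163355333}{84527390} - -2 = - \frac{163355333}{84527390} + 2 = \frac{5699447}{84527390}$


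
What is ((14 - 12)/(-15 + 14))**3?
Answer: -8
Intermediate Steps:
((14 - 12)/(-15 + 14))**3 = (2/(-1))**3 = (2*(-1))**3 = (-2)**3 = -8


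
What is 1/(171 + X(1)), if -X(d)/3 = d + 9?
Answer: 1/141 ≈ 0.0070922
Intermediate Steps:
X(d) = -27 - 3*d (X(d) = -3*(d + 9) = -3*(9 + d) = -27 - 3*d)
1/(171 + X(1)) = 1/(171 + (-27 - 3*1)) = 1/(171 + (-27 - 3)) = 1/(171 - 30) = 1/141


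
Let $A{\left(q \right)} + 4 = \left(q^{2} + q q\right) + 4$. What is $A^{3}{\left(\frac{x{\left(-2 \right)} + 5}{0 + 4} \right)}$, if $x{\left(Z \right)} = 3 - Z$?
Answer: $\frac{15625}{8} \approx 1953.1$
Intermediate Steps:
$A{\left(q \right)} = 2 q^{2}$ ($A{\left(q \right)} = -4 + \left(\left(q^{2} + q q\right) + 4\right) = -4 + \left(\left(q^{2} + q^{2}\right) + 4\right) = -4 + \left(2 q^{2} + 4\right) = -4 + \left(4 + 2 q^{2}\right) = 2 q^{2}$)
$A^{3}{\left(\frac{x{\left(-2 \right)} + 5}{0 + 4} \right)} = \left(2 \left(\frac{\left(3 - -2\right) + 5}{0 + 4}\right)^{2}\right)^{3} = \left(2 \left(\frac{\left(3 + 2\right) + 5}{4}\right)^{2}\right)^{3} = \left(2 \left(\left(5 + 5\right) \frac{1}{4}\right)^{2}\right)^{3} = \left(2 \left(10 \cdot \frac{1}{4}\right)^{2}\right)^{3} = \left(2 \left(\frac{5}{2}\right)^{2}\right)^{3} = \left(2 \cdot \frac{25}{4}\right)^{3} = \left(\frac{25}{2}\right)^{3} = \frac{15625}{8}$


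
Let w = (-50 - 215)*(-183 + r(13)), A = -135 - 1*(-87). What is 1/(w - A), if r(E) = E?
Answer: 1/45098 ≈ 2.2174e-5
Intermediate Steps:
A = -48 (A = -135 + 87 = -48)
w = 45050 (w = (-50 - 215)*(-183 + 13) = -265*(-170) = 45050)
1/(w - A) = 1/(45050 - 1*(-48)) = 1/(45050 + 48) = 1/45098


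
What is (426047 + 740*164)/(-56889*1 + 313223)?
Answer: 547407/256334 ≈ 2.1355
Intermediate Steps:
(426047 + 740*164)/(-56889*1 + 313223) = (426047 + 121360)/(-56889 + 313223) = 547407/256334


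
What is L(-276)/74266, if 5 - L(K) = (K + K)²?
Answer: -304699/74266 ≈ -4.1028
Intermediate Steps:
L(K) = 5 - 4*K² (L(K) = 5 - (K + K)² = 5 - (2*K)² = 5 - 4*K²)
L(-276)/74266 = (5 - 4*(-276)²)/74266 = (5 - 4*76176)*(1/74266) = (5 - 304704)*(1/74266) = -304699*1/74266 = -304699/74266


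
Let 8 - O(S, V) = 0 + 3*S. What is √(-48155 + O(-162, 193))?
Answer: I*√47661 ≈ 218.31*I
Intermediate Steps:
O(S, V) = 8 - 3*S (O(S, V) = 8 - (0 + 3*S) = 8 - 3*S)
√(-48155 + O(-162, 193)) = √(-48155 + (8 - 3*(-162))) = √(-48155 + (8 + 486)) = √(-48155 + 494) = √(-47661) = I*√47661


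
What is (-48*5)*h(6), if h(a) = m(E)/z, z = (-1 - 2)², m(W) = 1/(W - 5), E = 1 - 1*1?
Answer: 16/3 ≈ 5.3333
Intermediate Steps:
E = 0 (E = 1 - 1 = 0)
m(W) = 1/(-5 + W)
z = 9 (z = (-3)² = 9)
h(a) = -1/45 (h(a) = 1/((-5 + 0)*9) = (⅑)/(-5) = -⅕*⅑ = -1/45)
(-48*5)*h(6) = -48*5*(-1/45) = -12*20*(-1/45) = -240*(-1/45) = 16/3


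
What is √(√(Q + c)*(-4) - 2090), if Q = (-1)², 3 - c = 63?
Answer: √(-2090 - 4*I*√59) ≈ 0.336 - 45.718*I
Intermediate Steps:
c = -60 (c = 3 - 1*63 = 3 - 63 = -60)
Q = 1
√(√(Q + c)*(-4) - 2090) = √(√(1 - 60)*(-4) - 2090) = √(√(-59)*(-4) - 2090) = √((I*√59)*(-4) - 2090) = √(-4*I*√59 - 2090) = √(-2090 - 4*I*√59)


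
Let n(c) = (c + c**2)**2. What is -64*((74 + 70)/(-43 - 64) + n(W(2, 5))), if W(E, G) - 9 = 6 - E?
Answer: -226823936/107 ≈ -2.1198e+6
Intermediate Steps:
W(E, G) = 15 - E (W(E, G) = 9 + (6 - E) = 15 - E)
-64*((74 + 70)/(-43 - 64) + n(W(2, 5))) = -64*((74 + 70)/(-43 - 64) + (15 - 1*2)**2*(1 + (15 - 1*2))**2) = -64*(144/(-107) + (15 - 2)**2*(1 + (15 - 2))**2) = -64*(144*(-1/107) + 13**2*(1 + 13)**2) = -64*(-144/107 + 169*14**2) = -64*(-144/107 + 169*196) = -64*(-144/107 + 33124) = -64*3544124/107 = -226823936/107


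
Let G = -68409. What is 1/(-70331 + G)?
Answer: -1/138740 ≈ -7.2077e-6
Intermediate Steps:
1/(-70331 + G) = 1/(-70331 - 68409) = 1/(-138740) = -1/138740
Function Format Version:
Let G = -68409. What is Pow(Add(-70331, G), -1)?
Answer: Rational(-1, 138740) ≈ -7.2077e-6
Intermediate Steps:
Pow(Add(-70331, G), -1) = Pow(Add(-70331, -68409), -1) = Pow(-138740, -1) = Rational(-1, 138740)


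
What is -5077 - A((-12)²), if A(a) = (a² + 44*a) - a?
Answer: -32005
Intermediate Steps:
A(a) = a² + 43*a
-5077 - A((-12)²) = -5077 - (-12)²*(43 + (-12)²) = -5077 - 144*(43 + 144) = -5077 - 144*187 = -5077 - 1*26928 = -5077 - 26928 = -32005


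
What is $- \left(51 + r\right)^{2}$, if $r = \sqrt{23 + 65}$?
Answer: $-2689 - 204 \sqrt{22} \approx -3645.8$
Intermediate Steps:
$r = 2 \sqrt{22}$ ($r = \sqrt{88} = 2 \sqrt{22} \approx 9.3808$)
$- \left(51 + r\right)^{2} = - \left(51 + 2 \sqrt{22}\right)^{2}$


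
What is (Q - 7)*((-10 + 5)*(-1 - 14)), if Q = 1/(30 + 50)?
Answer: -8385/16 ≈ -524.06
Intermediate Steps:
Q = 1/80 ≈ 0.012500
(Q - 7)*((-10 + 5)*(-1 - 14)) = (1/80 - 7)*((-10 + 5)*(-1 - 14)) = -(-559)*(-15)/16 = -559/80*75 = -8385/16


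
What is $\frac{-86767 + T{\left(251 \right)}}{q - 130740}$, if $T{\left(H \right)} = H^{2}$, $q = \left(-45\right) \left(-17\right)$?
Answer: $\frac{7922}{43325} \approx 0.18285$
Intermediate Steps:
$q = 765$
$\frac{-86767 + T{\left(251 \right)}}{q - 130740} = \frac{-86767 + 251^{2}}{765 - 130740} = \frac{-86767 + 63001}{-129975} = \left(-23766\right) \left(- \frac{1}{129975}\right) = \frac{7922}{43325}$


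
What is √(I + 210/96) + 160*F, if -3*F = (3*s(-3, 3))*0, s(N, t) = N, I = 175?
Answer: 9*√35/4 ≈ 13.311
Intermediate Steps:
F = 0 (F = -3*(-3)*0/3 = -(-3)*0 = -⅓*0 = 0)
√(I + 210/96) + 160*F = √(175 + 210/96) + 160*0 = √(175 + 210*(1/96)) + 0 = √(175 + 35/16) + 0 = √(2835/16) + 0 = 9*√35/4 + 0 = 9*√35/4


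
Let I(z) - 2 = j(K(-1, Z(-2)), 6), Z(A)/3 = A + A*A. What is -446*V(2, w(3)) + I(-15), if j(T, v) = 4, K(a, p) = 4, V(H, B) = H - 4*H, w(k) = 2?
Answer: 2682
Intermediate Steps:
Z(A) = 3*A + 3*A² (Z(A) = 3*(A + A*A) = 3*(A + A²) = 3*A + 3*A²)
V(H, B) = -3*H
I(z) = 6 (I(z) = 2 + 4 = 6)
-446*V(2, w(3)) + I(-15) = -(-1338)*2 + 6 = -446*(-6) + 6 = 2676 + 6 = 2682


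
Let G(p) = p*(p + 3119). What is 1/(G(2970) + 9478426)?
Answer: 1/27562756 ≈ 3.6281e-8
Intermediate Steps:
G(p) = p*(3119 + p)
1/(G(2970) + 9478426) = 1/(2970*(3119 + 2970) + 9478426) = 1/(2970*6089 + 9478426) = 1/(18084330 + 9478426) = 1/27562756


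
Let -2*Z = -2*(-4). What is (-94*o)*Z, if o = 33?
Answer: 12408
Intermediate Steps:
Z = -4 (Z = -(-1)*(-4) = -½*8 = -4)
(-94*o)*Z = -94*33*(-4) = -3102*(-4) = 12408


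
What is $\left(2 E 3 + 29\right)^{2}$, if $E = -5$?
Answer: $1$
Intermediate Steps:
$\left(2 E 3 + 29\right)^{2} = \left(2 \left(-5\right) 3 + 29\right)^{2} = \left(\left(-10\right) 3 + 29\right)^{2} = \left(-30 + 29\right)^{2} = \left(-1\right)^{2} = 1$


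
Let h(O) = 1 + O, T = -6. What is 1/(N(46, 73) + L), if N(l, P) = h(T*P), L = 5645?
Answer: 1/5208 ≈ 0.00019201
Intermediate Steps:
N(l, P) = 1 - 6*P
1/(N(46, 73) + L) = 1/((1 - 6*73) + 5645) = 1/((1 - 438) + 5645) = 1/(-437 + 5645) = 1/5208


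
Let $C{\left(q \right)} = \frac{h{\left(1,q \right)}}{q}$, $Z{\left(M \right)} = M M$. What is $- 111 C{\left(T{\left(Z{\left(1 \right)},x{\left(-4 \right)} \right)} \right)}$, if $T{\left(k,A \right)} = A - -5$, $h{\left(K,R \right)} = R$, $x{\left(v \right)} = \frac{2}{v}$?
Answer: $-111$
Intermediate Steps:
$Z{\left(M \right)} = M^{2}$
$T{\left(k,A \right)} = 5 + A$ ($T{\left(k,A \right)} = A + 5 = 5 + A$)
$C{\left(q \right)} = 1$ ($C{\left(q \right)} = \frac{q}{q} = 1$)
$- 111 C{\left(T{\left(Z{\left(1 \right)},x{\left(-4 \right)} \right)} \right)} = \left(-111\right) 1 = -111$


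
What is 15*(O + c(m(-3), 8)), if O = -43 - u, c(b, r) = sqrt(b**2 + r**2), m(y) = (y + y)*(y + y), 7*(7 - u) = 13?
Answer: -5055/7 + 60*sqrt(85) ≈ -168.97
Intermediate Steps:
u = 36/7 (u = 7 - 1/7*13 = 7 - 13/7 = 36/7 ≈ 5.1429)
m(y) = 4*y**2 (m(y) = (2*y)*(2*y) = 4*y**2)
O = -337/7 (O = -43 - 1*36/7 = -43 - 36/7 = -337/7 ≈ -48.143)
15*(O + c(m(-3), 8)) = 15*(-337/7 + sqrt((4*(-3)**2)**2 + 8**2)) = 15*(-337/7 + sqrt((4*9)**2 + 64)) = 15*(-337/7 + sqrt(36**2 + 64)) = 15*(-337/7 + sqrt(1296 + 64)) = 15*(-337/7 + sqrt(1360)) = 15*(-337/7 + 4*sqrt(85)) = -5055/7 + 60*sqrt(85)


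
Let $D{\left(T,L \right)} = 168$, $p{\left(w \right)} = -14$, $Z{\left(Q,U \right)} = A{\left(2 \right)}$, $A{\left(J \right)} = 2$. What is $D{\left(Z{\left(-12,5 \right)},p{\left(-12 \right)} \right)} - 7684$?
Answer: $-7516$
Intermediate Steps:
$Z{\left(Q,U \right)} = 2$
$D{\left(Z{\left(-12,5 \right)},p{\left(-12 \right)} \right)} - 7684 = 168 - 7684 = -7516$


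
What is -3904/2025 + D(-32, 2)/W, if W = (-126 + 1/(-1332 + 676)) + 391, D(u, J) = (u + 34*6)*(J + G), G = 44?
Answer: 9831633344/352023975 ≈ 27.929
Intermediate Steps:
D(u, J) = (44 + J)*(204 + u) (D(u, J) = (u + 34*6)*(J + 44) = (u + 204)*(44 + J) = (204 + u)*(44 + J) = (44 + J)*(204 + u))
W = 173839/656 (W = (-126 + 1/(-656)) + 391 = (-126 - 1/656) + 391 = -82657/656 + 391 = 173839/656 ≈ 265.00)
-3904/2025 + D(-32, 2)/W = -3904/2025 + (8976 + 44*(-32) + 204*2 + 2*(-32))/(173839/656) = -3904*1/2025 + (8976 - 1408 + 408 - 64)*(656/173839) = -3904/2025 + 7912*(656/173839) = -3904/2025 + 5190272/173839 = 9831633344/352023975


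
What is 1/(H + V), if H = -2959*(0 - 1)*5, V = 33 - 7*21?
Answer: 1/14681 ≈ 6.8115e-5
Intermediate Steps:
V = -114 (V = 33 - 147 = -114)
H = 14795 (H = -(-2959)*5 = -2959*(-5) = 14795)
1/(H + V) = 1/(14795 - 114) = 1/14681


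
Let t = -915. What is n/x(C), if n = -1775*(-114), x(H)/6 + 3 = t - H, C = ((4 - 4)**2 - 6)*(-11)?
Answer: -33725/984 ≈ -34.273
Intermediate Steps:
C = 66 (C = (0**2 - 6)*(-11) = (0 - 6)*(-11) = -6*(-11) = 66)
x(H) = -5508 - 6*H (x(H) = -18 + 6*(-915 - H) = -18 + (-5490 - 6*H) = -5508 - 6*H)
n = 202350
n/x(C) = 202350/(-5508 - 6*66) = 202350/(-5508 - 396) = 202350/(-5904) = 202350*(-1/5904) = -33725/984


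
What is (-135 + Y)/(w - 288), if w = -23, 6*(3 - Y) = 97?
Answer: 889/1866 ≈ 0.47642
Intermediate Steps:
Y = -79/6 (Y = 3 - ⅙*97 = 3 - 97/6 = -79/6 ≈ -13.167)
(-135 + Y)/(w - 288) = (-135 - 79/6)/(-23 - 288) = -889/6/(-311) = -889/6*(-1/311) = 889/1866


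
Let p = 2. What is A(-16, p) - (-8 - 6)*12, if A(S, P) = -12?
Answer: 156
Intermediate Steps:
A(-16, p) - (-8 - 6)*12 = -12 - (-8 - 6)*12 = -12 - (-14)*12 = -12 - 1*(-168) = -12 + 168 = 156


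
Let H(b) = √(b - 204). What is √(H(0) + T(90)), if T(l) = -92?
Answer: √(-92 + 2*I*√51) ≈ 0.74233 + 9.6203*I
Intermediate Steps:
H(b) = √(-204 + b)
√(H(0) + T(90)) = √(√(-204 + 0) - 92) = √(√(-204) - 92) = √(2*I*√51 - 92) = √(-92 + 2*I*√51)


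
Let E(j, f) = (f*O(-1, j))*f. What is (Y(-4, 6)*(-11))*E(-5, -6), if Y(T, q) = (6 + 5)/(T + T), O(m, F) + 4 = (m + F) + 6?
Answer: -2178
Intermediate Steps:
O(m, F) = 2 + F + m (O(m, F) = -4 + ((m + F) + 6) = -4 + ((F + m) + 6) = -4 + (6 + F + m) = 2 + F + m)
Y(T, q) = 11/(2*T) (Y(T, q) = 11/((2*T)) = 11*(1/(2*T)) = 11/(2*T))
E(j, f) = f²*(1 + j) (E(j, f) = (f*(2 + j - 1))*f = (f*(1 + j))*f = f²*(1 + j))
(Y(-4, 6)*(-11))*E(-5, -6) = (((11/2)/(-4))*(-11))*((-6)²*(1 - 5)) = (((11/2)*(-¼))*(-11))*(36*(-4)) = -11/8*(-11)*(-144) = (121/8)*(-144) = -2178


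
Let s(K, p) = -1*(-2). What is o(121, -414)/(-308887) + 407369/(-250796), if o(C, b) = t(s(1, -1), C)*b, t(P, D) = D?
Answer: -113267613479/77467624052 ≈ -1.4621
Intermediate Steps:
s(K, p) = 2
o(C, b) = C*b
o(121, -414)/(-308887) + 407369/(-250796) = (121*(-414))/(-308887) + 407369/(-250796) = -50094*(-1/308887) + 407369*(-1/250796) = 50094/308887 - 407369/250796 = -113267613479/77467624052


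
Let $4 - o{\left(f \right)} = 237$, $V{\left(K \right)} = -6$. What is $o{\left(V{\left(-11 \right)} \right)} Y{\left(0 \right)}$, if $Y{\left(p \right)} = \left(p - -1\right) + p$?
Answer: $-233$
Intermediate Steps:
$o{\left(f \right)} = -233$ ($o{\left(f \right)} = 4 - 237 = -233$)
$Y{\left(p \right)} = 1 + 2 p$ ($Y{\left(p \right)} = \left(p + 1\right) + p = \left(1 + p\right) + p = 1 + 2 p$)
$o{\left(V{\left(-11 \right)} \right)} Y{\left(0 \right)} = - 233 \left(1 + 2 \cdot 0\right) = - 233 \left(1 + 0\right) = \left(-233\right) 1 = -233$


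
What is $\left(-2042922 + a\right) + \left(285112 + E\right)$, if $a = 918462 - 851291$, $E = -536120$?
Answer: $-2226759$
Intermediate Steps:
$a = 67171$ ($a = 918462 - 851291 = 67171$)
$\left(-2042922 + a\right) + \left(285112 + E\right) = \left(-2042922 + 67171\right) + \left(285112 - 536120\right) = -1975751 - 251008 = -2226759$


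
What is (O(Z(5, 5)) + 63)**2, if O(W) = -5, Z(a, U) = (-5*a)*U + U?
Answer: 3364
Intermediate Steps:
Z(a, U) = U - 5*U*a (Z(a, U) = -5*U*a + U = U - 5*U*a)
(O(Z(5, 5)) + 63)**2 = (-5 + 63)**2 = 58**2 = 3364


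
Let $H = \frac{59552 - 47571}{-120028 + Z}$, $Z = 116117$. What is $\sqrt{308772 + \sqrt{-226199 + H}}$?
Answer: $\frac{\sqrt{4722952119012 + 3911 i \sqrt{3459968891970}}}{3911} \approx 555.67 + 0.42796 i$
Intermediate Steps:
$H = - \frac{11981}{3911}$ ($H = \frac{59552 - 47571}{-120028 + 116117} = \frac{11981}{-3911} = 11981 \left(- \frac{1}{3911}\right) = - \frac{11981}{3911} \approx -3.0634$)
$\sqrt{308772 + \sqrt{-226199 + H}} = \sqrt{308772 + \sqrt{-226199 - \frac{11981}{3911}}} = \sqrt{308772 + \sqrt{- \frac{884676270}{3911}}} = \sqrt{308772 + \frac{i \sqrt{3459968891970}}{3911}}$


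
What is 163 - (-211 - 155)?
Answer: 529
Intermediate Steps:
163 - (-211 - 155) = 163 - 1*(-366) = 163 + 366 = 529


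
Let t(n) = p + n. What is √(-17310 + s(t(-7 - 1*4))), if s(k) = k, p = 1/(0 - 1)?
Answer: I*√17322 ≈ 131.61*I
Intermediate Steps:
p = -1 (p = 1/(-1) = -1)
t(n) = -1 + n
√(-17310 + s(t(-7 - 1*4))) = √(-17310 + (-1 + (-7 - 1*4))) = √(-17310 + (-1 + (-7 - 4))) = √(-17310 + (-1 - 11)) = √(-17310 - 12) = √(-17322) = I*√17322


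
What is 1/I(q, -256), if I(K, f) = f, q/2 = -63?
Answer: -1/256 ≈ -0.0039063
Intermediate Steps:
q = -126 (q = 2*(-63) = -126)
1/I(q, -256) = 1/(-256) = -1/256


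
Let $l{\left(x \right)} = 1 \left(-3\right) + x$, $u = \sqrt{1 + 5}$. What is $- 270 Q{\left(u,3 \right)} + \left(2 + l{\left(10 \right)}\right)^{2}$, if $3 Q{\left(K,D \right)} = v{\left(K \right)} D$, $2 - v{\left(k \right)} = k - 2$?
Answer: $-999 + 270 \sqrt{6} \approx -337.64$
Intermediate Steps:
$v{\left(k \right)} = 4 - k$ ($v{\left(k \right)} = 2 - \left(k - 2\right) = 2 - \left(-2 + k\right) = 4 - k$)
$u = \sqrt{6} \approx 2.4495$
$Q{\left(K,D \right)} = \frac{D \left(4 - K\right)}{3}$ ($Q{\left(K,D \right)} = \frac{\left(4 - K\right) D}{3} = \frac{D \left(4 - K\right)}{3}$)
$l{\left(x \right)} = -3 + x$
$- 270 Q{\left(u,3 \right)} + \left(2 + l{\left(10 \right)}\right)^{2} = - 270 \cdot \frac{1}{3} \cdot 3 \left(4 - \sqrt{6}\right) + \left(2 + \left(-3 + 10\right)\right)^{2} = - 270 \left(4 - \sqrt{6}\right) + \left(2 + 7\right)^{2} = \left(-1080 + 270 \sqrt{6}\right) + 9^{2} = \left(-1080 + 270 \sqrt{6}\right) + 81 = -999 + 270 \sqrt{6}$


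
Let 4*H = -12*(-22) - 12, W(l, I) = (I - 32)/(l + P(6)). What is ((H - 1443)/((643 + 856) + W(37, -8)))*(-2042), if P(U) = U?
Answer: 121172280/64417 ≈ 1881.1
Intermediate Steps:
W(l, I) = (-32 + I)/(6 + l) (W(l, I) = (I - 32)/(l + 6) = (-32 + I)/(6 + l))
H = 63 (H = (-12*(-22) - 12)/4 = (264 - 12)/4 = (1/4)*252 = 63)
((H - 1443)/((643 + 856) + W(37, -8)))*(-2042) = ((63 - 1443)/((643 + 856) + (-32 - 8)/(6 + 37)))*(-2042) = -1380/(1499 - 40/43)*(-2042) = -1380/64417/43*(-2042) = -1380*43/64417*(-2042) = -59340/64417*(-2042) = 121172280/64417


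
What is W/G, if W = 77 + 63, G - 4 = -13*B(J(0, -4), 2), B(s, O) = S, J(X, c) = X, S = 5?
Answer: -140/61 ≈ -2.2951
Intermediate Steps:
B(s, O) = 5
G = -61 (G = 4 - 13*5 = 4 - 65 = -61)
W = 140
W/G = 140/(-61) = -1/61*140 = -140/61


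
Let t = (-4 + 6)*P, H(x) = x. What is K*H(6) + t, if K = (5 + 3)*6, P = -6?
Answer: 276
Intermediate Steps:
t = -12 (t = (-4 + 6)*(-6) = 2*(-6) = -12)
K = 48 (K = 8*6 = 48)
K*H(6) + t = 48*6 - 12 = 288 - 12 = 276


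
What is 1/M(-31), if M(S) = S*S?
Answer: 1/961 ≈ 0.0010406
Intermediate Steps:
M(S) = S²
1/M(-31) = 1/((-31)²) = 1/961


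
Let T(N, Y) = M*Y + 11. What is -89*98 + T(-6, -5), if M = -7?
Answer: -8676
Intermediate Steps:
T(N, Y) = 11 - 7*Y (T(N, Y) = -7*Y + 11 = 11 - 7*Y)
-89*98 + T(-6, -5) = -89*98 + (11 - 7*(-5)) = -8722 + (11 + 35) = -8722 + 46 = -8676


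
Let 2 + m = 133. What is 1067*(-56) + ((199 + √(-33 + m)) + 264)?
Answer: -59289 + 7*√2 ≈ -59279.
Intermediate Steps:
m = 131 (m = -2 + 133 = 131)
1067*(-56) + ((199 + √(-33 + m)) + 264) = 1067*(-56) + ((199 + √(-33 + 131)) + 264) = -59752 + ((199 + √98) + 264) = -59752 + ((199 + 7*√2) + 264) = -59752 + (463 + 7*√2) = -59289 + 7*√2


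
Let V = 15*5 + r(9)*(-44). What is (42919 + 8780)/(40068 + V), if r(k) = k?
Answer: 17233/13249 ≈ 1.3007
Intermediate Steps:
V = -321 (V = 15*5 + 9*(-44) = 75 - 396 = -321)
(42919 + 8780)/(40068 + V) = (42919 + 8780)/(40068 - 321) = 51699/39747 = 51699*(1/39747) = 17233/13249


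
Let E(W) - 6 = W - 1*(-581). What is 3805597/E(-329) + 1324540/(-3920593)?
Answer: 14919855227701/1011512994 ≈ 14750.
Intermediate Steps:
E(W) = 587 + W (E(W) = 6 + (W - 1*(-581)) = 6 + (W + 581) = 6 + (581 + W) = 587 + W)
3805597/E(-329) + 1324540/(-3920593) = 3805597/(587 - 329) + 1324540/(-3920593) = 3805597/258 + 1324540*(-1/3920593) = 3805597*(1/258) - 1324540/3920593 = 3805597/258 - 1324540/3920593 = 14919855227701/1011512994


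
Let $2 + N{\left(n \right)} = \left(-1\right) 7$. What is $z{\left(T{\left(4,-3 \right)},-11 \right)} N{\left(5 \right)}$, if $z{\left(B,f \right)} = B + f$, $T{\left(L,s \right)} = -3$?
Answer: $126$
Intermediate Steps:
$N{\left(n \right)} = -9$ ($N{\left(n \right)} = -2 - 7 = -9$)
$z{\left(T{\left(4,-3 \right)},-11 \right)} N{\left(5 \right)} = \left(-3 - 11\right) \left(-9\right) = \left(-14\right) \left(-9\right) = 126$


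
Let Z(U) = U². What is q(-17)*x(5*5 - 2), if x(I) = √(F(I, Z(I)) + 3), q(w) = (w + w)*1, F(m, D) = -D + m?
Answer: -34*I*√503 ≈ -762.54*I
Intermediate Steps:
F(m, D) = m - D
q(w) = 2*w (q(w) = (2*w)*1 = 2*w)
x(I) = √(3 + I - I²) (x(I) = √((I - I²) + 3) = √(3 + I - I²))
q(-17)*x(5*5 - 2) = (2*(-17))*√(3 + (5*5 - 2) - (5*5 - 2)²) = -34*√(3 + (25 - 2) - (25 - 2)²) = -34*√(3 + 23 - 1*23²) = -34*√(3 + 23 - 1*529) = -34*√(3 + 23 - 529) = -34*I*√503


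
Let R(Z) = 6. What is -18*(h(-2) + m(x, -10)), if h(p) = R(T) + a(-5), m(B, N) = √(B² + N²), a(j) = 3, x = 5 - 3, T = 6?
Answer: -162 - 36*√26 ≈ -345.56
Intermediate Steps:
x = 2
h(p) = 9 (h(p) = 6 + 3 = 9)
-18*(h(-2) + m(x, -10)) = -18*(9 + √(2² + (-10)²)) = -18*(9 + √(4 + 100)) = -18*(9 + √104) = -18*(9 + 2*√26) = -162 - 36*√26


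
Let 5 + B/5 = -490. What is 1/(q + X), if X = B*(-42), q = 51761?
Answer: 1/155711 ≈ 6.4222e-6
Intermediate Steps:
B = -2475 (B = -25 + 5*(-490) = -25 - 2450 = -2475)
X = 103950 (X = -2475*(-42) = 103950)
1/(q + X) = 1/(51761 + 103950) = 1/155711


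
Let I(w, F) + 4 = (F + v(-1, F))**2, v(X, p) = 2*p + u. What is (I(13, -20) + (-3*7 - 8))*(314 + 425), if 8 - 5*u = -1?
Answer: 61969584/25 ≈ 2.4788e+6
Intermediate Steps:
u = 9/5 (u = 8/5 - 1/5*(-1) = 8/5 + 1/5 = 9/5 ≈ 1.8000)
v(X, p) = 9/5 + 2*p (v(X, p) = 2*p + 9/5 = 9/5 + 2*p)
I(w, F) = -4 + (9/5 + 3*F)**2 (I(w, F) = -4 + (F + (9/5 + 2*F))**2 = -4 + (9/5 + 3*F)**2)
(I(13, -20) + (-3*7 - 8))*(314 + 425) = ((-4 + 9*(3 + 5*(-20))**2/25) + (-3*7 - 8))*(314 + 425) = ((-4 + 9*(3 - 100)**2/25) + (-21 - 8))*739 = ((-4 + (9/25)*(-97)**2) - 29)*739 = ((-4 + (9/25)*9409) - 29)*739 = ((-4 + 84681/25) - 29)*739 = (84581/25 - 29)*739 = (83856/25)*739 = 61969584/25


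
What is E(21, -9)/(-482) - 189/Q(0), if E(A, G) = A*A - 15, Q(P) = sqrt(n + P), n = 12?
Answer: -213/241 - 63*sqrt(3)/2 ≈ -55.443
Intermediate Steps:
Q(P) = sqrt(12 + P)
E(A, G) = -15 + A**2 (E(A, G) = A**2 - 15 = -15 + A**2)
E(21, -9)/(-482) - 189/Q(0) = (-15 + 21**2)/(-482) - 189/sqrt(12 + 0) = (-15 + 441)*(-1/482) - 189*sqrt(3)/6 = 426*(-1/482) - 189*sqrt(3)/6 = -213/241 - 63*sqrt(3)/2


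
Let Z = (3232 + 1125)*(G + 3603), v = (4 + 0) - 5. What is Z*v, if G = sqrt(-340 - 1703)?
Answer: -15698271 - 13071*I*sqrt(227) ≈ -1.5698e+7 - 1.9693e+5*I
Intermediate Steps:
G = 3*I*sqrt(227) (G = sqrt(-2043) = 3*I*sqrt(227) ≈ 45.2*I)
v = -1 (v = 4 - 5 = -1)
Z = 15698271 + 13071*I*sqrt(227) (Z = (3232 + 1125)*(3*I*sqrt(227) + 3603) = 4357*(3603 + 3*I*sqrt(227)) = 15698271 + 13071*I*sqrt(227) ≈ 1.5698e+7 + 1.9693e+5*I)
Z*v = (15698271 + 13071*I*sqrt(227))*(-1) = -15698271 - 13071*I*sqrt(227)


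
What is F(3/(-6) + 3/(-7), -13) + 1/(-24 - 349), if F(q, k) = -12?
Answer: -4477/373 ≈ -12.003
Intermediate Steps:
F(3/(-6) + 3/(-7), -13) + 1/(-24 - 349) = -12 + 1/(-24 - 349) = -12 + 1/(-373) = -12 - 1/373 = -4477/373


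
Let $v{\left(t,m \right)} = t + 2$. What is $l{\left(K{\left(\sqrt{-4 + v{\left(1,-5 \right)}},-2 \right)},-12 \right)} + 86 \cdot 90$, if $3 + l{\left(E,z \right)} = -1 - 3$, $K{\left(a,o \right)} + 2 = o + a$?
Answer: $7733$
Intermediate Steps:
$v{\left(t,m \right)} = 2 + t$
$K{\left(a,o \right)} = -2 + a + o$ ($K{\left(a,o \right)} = -2 + \left(o + a\right) = -2 + \left(a + o\right) = -2 + a + o$)
$l{\left(E,z \right)} = -7$ ($l{\left(E,z \right)} = -3 - 4 = -7$)
$l{\left(K{\left(\sqrt{-4 + v{\left(1,-5 \right)}},-2 \right)},-12 \right)} + 86 \cdot 90 = -7 + 86 \cdot 90 = -7 + 7740 = 7733$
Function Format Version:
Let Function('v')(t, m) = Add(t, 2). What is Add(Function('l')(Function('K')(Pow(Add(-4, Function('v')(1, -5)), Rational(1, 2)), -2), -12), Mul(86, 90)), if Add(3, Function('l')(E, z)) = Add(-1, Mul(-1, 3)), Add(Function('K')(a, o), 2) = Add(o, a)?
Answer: 7733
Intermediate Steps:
Function('v')(t, m) = Add(2, t)
Function('K')(a, o) = Add(-2, a, o) (Function('K')(a, o) = Add(-2, Add(o, a)) = Add(-2, Add(a, o)) = Add(-2, a, o))
Function('l')(E, z) = -7 (Function('l')(E, z) = Add(-3, Add(-1, Mul(-1, 3))) = Add(-3, Add(-1, -3)) = Add(-3, -4) = -7)
Add(Function('l')(Function('K')(Pow(Add(-4, Function('v')(1, -5)), Rational(1, 2)), -2), -12), Mul(86, 90)) = Add(-7, Mul(86, 90)) = Add(-7, 7740) = 7733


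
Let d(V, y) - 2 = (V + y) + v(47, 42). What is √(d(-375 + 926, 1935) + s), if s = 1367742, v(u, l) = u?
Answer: 9*√16917 ≈ 1170.6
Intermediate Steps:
d(V, y) = 49 + V + y (d(V, y) = 2 + ((V + y) + 47) = 2 + (47 + V + y) = 49 + V + y)
√(d(-375 + 926, 1935) + s) = √((49 + (-375 + 926) + 1935) + 1367742) = √((49 + 551 + 1935) + 1367742) = √(2535 + 1367742) = √1370277 = 9*√16917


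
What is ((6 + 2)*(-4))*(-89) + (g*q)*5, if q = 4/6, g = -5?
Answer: 8494/3 ≈ 2831.3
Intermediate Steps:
q = 2/3 (q = 4*(1/6) = 2/3 ≈ 0.66667)
((6 + 2)*(-4))*(-89) + (g*q)*5 = ((6 + 2)*(-4))*(-89) - 5*2/3*5 = (8*(-4))*(-89) - 10/3*5 = -32*(-89) - 50/3 = 2848 - 50/3 = 8494/3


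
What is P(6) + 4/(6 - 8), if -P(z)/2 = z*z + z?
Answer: -86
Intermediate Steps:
P(z) = -2*z - 2*z² (P(z) = -2*(z*z + z) = -2*(z² + z) = -2*(z + z²) = -2*z - 2*z²)
P(6) + 4/(6 - 8) = -2*6*(1 + 6) + 4/(6 - 8) = -2*6*7 + 4/(-2) = -84 + 4*(-½) = -84 - 2 = -86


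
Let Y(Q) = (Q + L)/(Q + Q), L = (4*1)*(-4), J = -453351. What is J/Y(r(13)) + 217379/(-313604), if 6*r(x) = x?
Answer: 3696471819647/26029132 ≈ 1.4201e+5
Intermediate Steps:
r(x) = x/6
L = -16 (L = 4*(-4) = -16)
Y(Q) = (-16 + Q)/(2*Q) (Y(Q) = (Q - 16)/(Q + Q) = (-16 + Q)/((2*Q)) = (-16 + Q)*(1/(2*Q)) = (-16 + Q)/(2*Q))
J/Y(r(13)) + 217379/(-313604) = -453351*13/(3*(-16 + (1/6)*13)) + 217379/(-313604) = -453351*13/(3*(-16 + 13/6)) + 217379*(-1/313604) = -453351/((1/2)*(6/13)*(-83/6)) - 217379/313604 = -453351/(-83/26) - 217379/313604 = -453351*(-26/83) - 217379/313604 = 11787126/83 - 217379/313604 = 3696471819647/26029132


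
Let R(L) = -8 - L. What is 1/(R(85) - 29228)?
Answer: -1/29321 ≈ -3.4105e-5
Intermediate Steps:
1/(R(85) - 29228) = 1/((-8 - 1*85) - 29228) = 1/((-8 - 85) - 29228) = 1/(-93 - 29228) = 1/(-29321) = -1/29321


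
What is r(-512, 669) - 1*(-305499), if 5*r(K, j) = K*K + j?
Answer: 1790308/5 ≈ 3.5806e+5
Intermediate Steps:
r(K, j) = j/5 + K²/5 (r(K, j) = (K*K + j)/5 = (K² + j)/5 = (j + K²)/5 = j/5 + K²/5)
r(-512, 669) - 1*(-305499) = ((⅕)*669 + (⅕)*(-512)²) - 1*(-305499) = (669/5 + (⅕)*262144) + 305499 = (669/5 + 262144/5) + 305499 = 262813/5 + 305499 = 1790308/5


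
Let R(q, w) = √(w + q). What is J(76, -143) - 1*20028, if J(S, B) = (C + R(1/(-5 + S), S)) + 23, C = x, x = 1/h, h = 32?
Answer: -640159/32 + √383187/71 ≈ -19996.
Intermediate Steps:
R(q, w) = √(q + w)
x = 1/32 ≈ 0.031250
C = 1/32 ≈ 0.031250
J(S, B) = 737/32 + √(S + 1/(-5 + S)) (J(S, B) = (1/32 + √(1/(-5 + S) + S)) + 23 = (1/32 + √(S + 1/(-5 + S))) + 23 = 737/32 + √(S + 1/(-5 + S)))
J(76, -143) - 1*20028 = (737/32 + √((1 + 76*(-5 + 76))/(-5 + 76))) - 1*20028 = (737/32 + √((1 + 76*71)/71)) - 20028 = (737/32 + √((1 + 5396)/71)) - 20028 = (737/32 + √((1/71)*5397)) - 20028 = (737/32 + √(5397/71)) - 20028 = (737/32 + √383187/71) - 20028 = -640159/32 + √383187/71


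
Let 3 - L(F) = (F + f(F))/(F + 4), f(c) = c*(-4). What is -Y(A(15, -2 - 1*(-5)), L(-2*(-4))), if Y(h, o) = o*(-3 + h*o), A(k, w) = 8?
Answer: -185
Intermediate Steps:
f(c) = -4*c
L(F) = 3 + 3*F/(4 + F) (L(F) = 3 - (F - 4*F)/(F + 4) = 3 - (-3*F)/(4 + F) = 3 - (-3)*F/(4 + F) = 3 + 3*F/(4 + F))
-Y(A(15, -2 - 1*(-5)), L(-2*(-4))) = -6*(2 - 2*(-4))/(4 - 2*(-4))*(-3 + 8*(6*(2 - 2*(-4))/(4 - 2*(-4)))) = -6*(2 + 8)/(4 + 8)*(-3 + 8*(6*(2 + 8)/(4 + 8))) = -6*10/12*(-3 + 8*(6*10/12)) = -6*(1/12)*10*(-3 + 8*(6*(1/12)*10)) = -5*(-3 + 8*5) = -5*(-3 + 40) = -5*37 = -1*185 = -185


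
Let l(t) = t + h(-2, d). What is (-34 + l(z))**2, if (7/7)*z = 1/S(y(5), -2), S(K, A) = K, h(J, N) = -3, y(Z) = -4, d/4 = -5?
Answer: 22201/16 ≈ 1387.6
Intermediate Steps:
d = -20 (d = 4*(-5) = -20)
z = -1/4 (z = 1/(-4) = -1/4 ≈ -0.25000)
l(t) = -3 + t (l(t) = t - 3 = -3 + t)
(-34 + l(z))**2 = (-34 + (-3 - 1/4))**2 = (-34 - 13/4)**2 = (-149/4)**2 = 22201/16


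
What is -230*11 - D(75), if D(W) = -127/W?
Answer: -189623/75 ≈ -2528.3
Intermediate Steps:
-230*11 - D(75) = -230*11 - (-127)/75 = -2530 - (-127)/75 = -2530 - 1*(-127/75) = -2530 + 127/75 = -189623/75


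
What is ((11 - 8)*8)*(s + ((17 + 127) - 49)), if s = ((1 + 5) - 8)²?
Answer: 2376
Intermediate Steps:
s = 4 (s = (6 - 8)² = (-2)² = 4)
((11 - 8)*8)*(s + ((17 + 127) - 49)) = ((11 - 8)*8)*(4 + ((17 + 127) - 49)) = (3*8)*(4 + (144 - 49)) = 24*(4 + 95) = 24*99 = 2376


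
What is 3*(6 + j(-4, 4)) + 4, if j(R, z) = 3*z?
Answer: 58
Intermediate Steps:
3*(6 + j(-4, 4)) + 4 = 3*(6 + 3*4) + 4 = 3*(6 + 12) + 4 = 3*18 + 4 = 54 + 4 = 58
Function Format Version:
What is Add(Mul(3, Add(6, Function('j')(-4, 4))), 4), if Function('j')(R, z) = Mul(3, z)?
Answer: 58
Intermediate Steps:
Add(Mul(3, Add(6, Function('j')(-4, 4))), 4) = Add(Mul(3, Add(6, Mul(3, 4))), 4) = Add(Mul(3, Add(6, 12)), 4) = Add(Mul(3, 18), 4) = Add(54, 4) = 58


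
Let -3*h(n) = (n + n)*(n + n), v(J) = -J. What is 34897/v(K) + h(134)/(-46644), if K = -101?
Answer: 1222615307/3533283 ≈ 346.03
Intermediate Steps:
h(n) = -4*n**2/3 (h(n) = -(n + n)*(n + n)/3 = -2*n*2*n/3 = -4*n**2/3)
34897/v(K) + h(134)/(-46644) = 34897/((-1*(-101))) - 4/3*134**2/(-46644) = 34897/101 - 4/3*17956*(-1/46644) = 34897*(1/101) - 71824/3*(-1/46644) = 34897/101 + 17956/34983 = 1222615307/3533283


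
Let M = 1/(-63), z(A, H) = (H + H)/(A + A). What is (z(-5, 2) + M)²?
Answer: 17161/99225 ≈ 0.17295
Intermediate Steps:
z(A, H) = H/A (z(A, H) = (2*H)/((2*A)) = (2*H)*(1/(2*A)) = H/A)
M = -1/63 ≈ -0.015873
(z(-5, 2) + M)² = (2/(-5) - 1/63)² = (2*(-⅕) - 1/63)² = (-⅖ - 1/63)² = (-131/315)² = 17161/99225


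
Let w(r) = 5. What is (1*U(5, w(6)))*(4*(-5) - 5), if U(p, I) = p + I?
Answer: -250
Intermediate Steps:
U(p, I) = I + p
(1*U(5, w(6)))*(4*(-5) - 5) = (1*(5 + 5))*(4*(-5) - 5) = (1*10)*(-20 - 5) = 10*(-25) = -250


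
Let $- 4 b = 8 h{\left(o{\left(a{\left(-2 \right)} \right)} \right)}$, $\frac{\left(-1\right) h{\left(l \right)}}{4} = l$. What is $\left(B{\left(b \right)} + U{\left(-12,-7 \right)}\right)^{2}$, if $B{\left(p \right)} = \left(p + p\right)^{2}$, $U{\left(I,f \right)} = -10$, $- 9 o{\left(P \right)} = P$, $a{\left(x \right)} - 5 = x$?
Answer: $\frac{27556}{81} \approx 340.2$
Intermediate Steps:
$a{\left(x \right)} = 5 + x$
$o{\left(P \right)} = - \frac{P}{9}$
$h{\left(l \right)} = - 4 l$
$b = - \frac{8}{3}$ ($b = - \frac{8 \left(- 4 \left(- \frac{5 - 2}{9}\right)\right)}{4} = - \frac{8 \left(- 4 \left(\left(- \frac{1}{9}\right) 3\right)\right)}{4} = - \frac{8 \left(\left(-4\right) \left(- \frac{1}{3}\right)\right)}{4} = - \frac{8 \cdot \frac{4}{3}}{4} = \left(- \frac{1}{4}\right) \frac{32}{3} = - \frac{8}{3} \approx -2.6667$)
$B{\left(p \right)} = 4 p^{2}$ ($B{\left(p \right)} = \left(2 p\right)^{2} = 4 p^{2}$)
$\left(B{\left(b \right)} + U{\left(-12,-7 \right)}\right)^{2} = \left(4 \left(- \frac{8}{3}\right)^{2} - 10\right)^{2} = \left(4 \cdot \frac{64}{9} - 10\right)^{2} = \left(\frac{256}{9} - 10\right)^{2} = \left(\frac{166}{9}\right)^{2} = \frac{27556}{81}$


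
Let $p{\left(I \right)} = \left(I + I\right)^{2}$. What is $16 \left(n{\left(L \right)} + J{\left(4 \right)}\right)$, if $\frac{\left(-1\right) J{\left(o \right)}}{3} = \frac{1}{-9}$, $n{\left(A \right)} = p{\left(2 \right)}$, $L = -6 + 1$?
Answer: $\frac{784}{3} \approx 261.33$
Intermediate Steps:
$p{\left(I \right)} = 4 I^{2}$ ($p{\left(I \right)} = \left(2 I\right)^{2} = 4 I^{2}$)
$L = -5$
$n{\left(A \right)} = 16$ ($n{\left(A \right)} = 4 \cdot 2^{2} = 4 \cdot 4 = 16$)
$J{\left(o \right)} = \frac{1}{3}$ ($J{\left(o \right)} = - \frac{3}{-9} = \left(-3\right) \left(- \frac{1}{9}\right) = \frac{1}{3}$)
$16 \left(n{\left(L \right)} + J{\left(4 \right)}\right) = 16 \left(16 + \frac{1}{3}\right) = 16 \cdot \frac{49}{3} = \frac{784}{3}$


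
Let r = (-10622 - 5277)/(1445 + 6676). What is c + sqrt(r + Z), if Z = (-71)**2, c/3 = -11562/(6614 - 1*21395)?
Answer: 11562/4927 + sqrt(332328065502)/8121 ≈ 73.333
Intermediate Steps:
c = 11562/4927 (c = 3*(-11562/(6614 - 1*21395)) = 3*(-11562/(6614 - 21395)) = 3*(-11562/(-14781)) = 3*(-11562*(-1/14781)) = 3*(3854/4927) = 11562/4927 ≈ 2.3467)
Z = 5041
r = -15899/8121 ≈ -1.9578
c + sqrt(r + Z) = 11562/4927 + sqrt(-15899/8121 + 5041) = 11562/4927 + sqrt(40922062/8121) = 11562/4927 + sqrt(332328065502)/8121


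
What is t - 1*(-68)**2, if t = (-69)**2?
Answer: 137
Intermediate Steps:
t = 4761
t - 1*(-68)**2 = 4761 - 1*(-68)**2 = 4761 - 1*4624 = 4761 - 4624 = 137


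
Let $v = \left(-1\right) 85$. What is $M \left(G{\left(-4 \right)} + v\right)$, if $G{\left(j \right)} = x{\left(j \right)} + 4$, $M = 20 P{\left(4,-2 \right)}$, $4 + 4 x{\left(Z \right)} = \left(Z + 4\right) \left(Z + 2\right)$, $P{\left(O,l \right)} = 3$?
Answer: $-4920$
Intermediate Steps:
$x{\left(Z \right)} = -1 + \frac{\left(2 + Z\right) \left(4 + Z\right)}{4}$ ($x{\left(Z \right)} = -1 + \frac{\left(Z + 4\right) \left(Z + 2\right)}{4} = -1 + \frac{\left(4 + Z\right) \left(2 + Z\right)}{4} = -1 + \frac{\left(2 + Z\right) \left(4 + Z\right)}{4}$)
$v = -85$
$M = 60$ ($M = 20 \cdot 3 = 60$)
$G{\left(j \right)} = 5 + \frac{j^{2}}{4} + \frac{3 j}{2}$ ($G{\left(j \right)} = \left(1 + \frac{j^{2}}{4} + \frac{3 j}{2}\right) + 4 = 5 + \frac{j^{2}}{4} + \frac{3 j}{2}$)
$M \left(G{\left(-4 \right)} + v\right) = 60 \left(\left(5 + \frac{\left(-4\right)^{2}}{4} + \frac{3}{2} \left(-4\right)\right) - 85\right) = 60 \left(\left(5 + \frac{1}{4} \cdot 16 - 6\right) - 85\right) = 60 \left(\left(5 + 4 - 6\right) - 85\right) = 60 \left(3 - 85\right) = 60 \left(-82\right) = -4920$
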